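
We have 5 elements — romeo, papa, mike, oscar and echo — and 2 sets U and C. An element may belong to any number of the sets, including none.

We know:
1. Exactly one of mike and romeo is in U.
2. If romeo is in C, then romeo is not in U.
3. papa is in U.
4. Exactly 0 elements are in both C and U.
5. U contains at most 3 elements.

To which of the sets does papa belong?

From (3): papa ∈ U.
Suppose papa ∈ C: no assignment then satisfies all the clues, so papa ∉ C.

papa: U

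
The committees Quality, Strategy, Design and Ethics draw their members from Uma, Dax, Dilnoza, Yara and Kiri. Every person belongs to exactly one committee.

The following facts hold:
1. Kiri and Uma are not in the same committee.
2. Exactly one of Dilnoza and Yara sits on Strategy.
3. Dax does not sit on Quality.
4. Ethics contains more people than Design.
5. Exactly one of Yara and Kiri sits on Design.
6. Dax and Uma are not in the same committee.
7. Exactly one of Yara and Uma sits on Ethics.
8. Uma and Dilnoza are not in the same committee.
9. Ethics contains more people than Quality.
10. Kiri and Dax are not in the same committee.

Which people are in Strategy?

Strategy = {Dilnoza}

From (3): Dax ∉ Quality.
Suppose Uma ∈ Strategy: no assignment then satisfies all the clues, so Uma ∉ Strategy.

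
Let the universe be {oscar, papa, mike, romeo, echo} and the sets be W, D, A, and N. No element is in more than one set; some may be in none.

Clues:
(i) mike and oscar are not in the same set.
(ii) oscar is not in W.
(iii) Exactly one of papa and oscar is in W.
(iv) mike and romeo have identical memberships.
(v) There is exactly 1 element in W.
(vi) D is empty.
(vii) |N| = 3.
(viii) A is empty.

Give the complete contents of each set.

W = {papa}; D = {}; A = {}; N = {echo, mike, romeo}

From (ii): oscar ∉ W.
(iii) (exactly one): papa ∈ W.
(v): W already has 1, so the rest are out.
(vi): D already has 0, so the rest are out.
(viii): A already has 0, so the rest are out.
Suppose oscar ∈ N: no assignment then satisfies all the clues, so oscar ∉ N.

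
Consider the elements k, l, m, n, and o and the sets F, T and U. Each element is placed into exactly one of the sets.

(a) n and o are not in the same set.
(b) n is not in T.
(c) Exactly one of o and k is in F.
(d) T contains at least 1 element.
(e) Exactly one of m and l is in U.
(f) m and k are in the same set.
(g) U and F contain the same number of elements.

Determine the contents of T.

From (b): n ∉ T.
Suppose k ∈ T: no assignment then satisfies all the clues, so k ∉ T.

T = {o}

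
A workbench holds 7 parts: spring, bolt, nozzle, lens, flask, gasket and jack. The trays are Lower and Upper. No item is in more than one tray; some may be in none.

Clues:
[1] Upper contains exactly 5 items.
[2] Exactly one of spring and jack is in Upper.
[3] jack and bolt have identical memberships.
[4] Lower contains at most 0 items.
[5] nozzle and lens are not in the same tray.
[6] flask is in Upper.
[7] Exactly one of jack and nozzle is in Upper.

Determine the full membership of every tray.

Lower = {}; Upper = {bolt, flask, gasket, jack, lens}

From (6): flask ∈ Upper.
(4): Lower already has 0, so the rest are out.
Suppose spring ∈ Upper: no assignment then satisfies all the clues, so spring ∉ Upper.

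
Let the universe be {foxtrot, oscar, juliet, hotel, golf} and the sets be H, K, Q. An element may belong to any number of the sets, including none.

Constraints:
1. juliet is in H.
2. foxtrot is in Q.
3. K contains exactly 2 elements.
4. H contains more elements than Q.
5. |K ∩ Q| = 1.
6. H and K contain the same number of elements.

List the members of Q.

Q = {foxtrot}

From (1): juliet ∈ H.
From (2): foxtrot ∈ Q.
Suppose oscar ∈ Q: no assignment then satisfies all the clues, so oscar ∉ Q.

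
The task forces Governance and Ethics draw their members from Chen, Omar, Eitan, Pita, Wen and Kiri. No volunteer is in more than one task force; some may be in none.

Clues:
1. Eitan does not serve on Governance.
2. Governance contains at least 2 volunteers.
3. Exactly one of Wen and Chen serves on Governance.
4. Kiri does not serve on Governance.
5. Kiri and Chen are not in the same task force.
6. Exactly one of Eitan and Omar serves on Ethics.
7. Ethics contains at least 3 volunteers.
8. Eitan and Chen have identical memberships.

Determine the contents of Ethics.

Ethics = {Chen, Eitan, Pita}

From (1): Eitan ∉ Governance.
From (4): Kiri ∉ Governance.
(8): Chen matches Eitan: Chen ∉ Governance.
(3) (exactly one): Wen ∈ Governance.
Suppose Chen ∉ Ethics: no assignment then satisfies all the clues, so Chen ∈ Ethics.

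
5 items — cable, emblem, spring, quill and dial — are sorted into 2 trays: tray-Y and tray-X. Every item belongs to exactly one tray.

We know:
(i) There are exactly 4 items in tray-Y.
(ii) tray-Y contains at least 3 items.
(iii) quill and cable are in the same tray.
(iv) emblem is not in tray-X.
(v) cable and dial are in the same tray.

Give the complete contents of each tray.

tray-Y = {cable, dial, emblem, quill}; tray-X = {spring}

From (iv): emblem ∉ tray-X.
Only one tray left: emblem ∈ tray-Y.
Suppose cable ∉ tray-Y: no assignment then satisfies all the clues, so cable ∈ tray-Y.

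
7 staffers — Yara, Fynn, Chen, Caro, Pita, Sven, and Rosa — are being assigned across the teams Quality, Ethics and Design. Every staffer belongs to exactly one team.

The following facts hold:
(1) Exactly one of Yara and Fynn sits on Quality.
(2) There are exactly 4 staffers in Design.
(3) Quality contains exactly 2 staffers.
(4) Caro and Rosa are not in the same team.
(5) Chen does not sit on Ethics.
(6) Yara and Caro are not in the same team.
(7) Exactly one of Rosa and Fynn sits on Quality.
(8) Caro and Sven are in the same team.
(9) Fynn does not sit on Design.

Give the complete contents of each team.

From (5): Chen ∉ Ethics.
From (9): Fynn ∉ Design.
Suppose Yara ∉ Quality: no assignment then satisfies all the clues, so Yara ∈ Quality.

Quality = {Rosa, Yara}; Ethics = {Fynn}; Design = {Caro, Chen, Pita, Sven}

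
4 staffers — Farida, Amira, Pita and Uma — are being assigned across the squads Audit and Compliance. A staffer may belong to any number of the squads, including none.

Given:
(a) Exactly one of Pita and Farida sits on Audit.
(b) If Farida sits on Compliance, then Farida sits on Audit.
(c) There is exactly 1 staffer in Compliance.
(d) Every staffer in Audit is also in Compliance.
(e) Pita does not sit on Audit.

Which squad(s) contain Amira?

Amira: none

From (e): Pita ∉ Audit.
(a) (exactly one): Farida ∈ Audit.
(d) with Farida ∈ Audit: Farida ∈ Compliance.
(c): Compliance already has 1, so the rest are out.
(d) contrapositive: Amira ∉ Audit.
(d) contrapositive: Uma ∉ Audit.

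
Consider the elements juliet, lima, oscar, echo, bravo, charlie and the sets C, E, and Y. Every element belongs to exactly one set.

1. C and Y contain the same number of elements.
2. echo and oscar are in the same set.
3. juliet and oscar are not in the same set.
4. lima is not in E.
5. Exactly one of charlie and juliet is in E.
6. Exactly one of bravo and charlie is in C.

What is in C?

C = {charlie, lima}

From (4): lima ∉ E.
Suppose juliet ∈ C: no assignment then satisfies all the clues, so juliet ∉ C.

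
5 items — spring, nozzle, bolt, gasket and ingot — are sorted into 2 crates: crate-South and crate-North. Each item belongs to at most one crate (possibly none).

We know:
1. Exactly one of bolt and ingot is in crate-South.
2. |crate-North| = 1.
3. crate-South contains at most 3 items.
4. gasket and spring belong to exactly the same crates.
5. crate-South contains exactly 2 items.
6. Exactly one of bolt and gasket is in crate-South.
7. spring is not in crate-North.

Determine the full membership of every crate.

crate-South = {bolt, nozzle}; crate-North = {ingot}

From (7): spring ∉ crate-North.
(4): gasket matches spring: gasket ∉ crate-North.
Suppose spring ∈ crate-South: no assignment then satisfies all the clues, so spring ∉ crate-South.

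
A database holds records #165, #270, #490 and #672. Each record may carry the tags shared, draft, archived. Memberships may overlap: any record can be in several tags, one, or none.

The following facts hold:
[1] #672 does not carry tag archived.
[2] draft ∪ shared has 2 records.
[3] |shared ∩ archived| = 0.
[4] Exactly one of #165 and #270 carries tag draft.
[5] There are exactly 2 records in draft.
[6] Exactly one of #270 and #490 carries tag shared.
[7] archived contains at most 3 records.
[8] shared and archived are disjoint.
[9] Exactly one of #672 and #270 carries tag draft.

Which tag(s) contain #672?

#672: none

From (1): #672 ∉ archived.
Suppose #672 ∈ shared: no assignment then satisfies all the clues, so #672 ∉ shared.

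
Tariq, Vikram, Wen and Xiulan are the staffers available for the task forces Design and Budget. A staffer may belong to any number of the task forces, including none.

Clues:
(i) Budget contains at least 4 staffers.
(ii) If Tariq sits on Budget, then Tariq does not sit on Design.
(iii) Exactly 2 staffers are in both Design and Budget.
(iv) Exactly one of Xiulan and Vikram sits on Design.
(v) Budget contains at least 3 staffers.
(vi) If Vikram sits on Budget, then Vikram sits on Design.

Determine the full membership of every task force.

(i): only 4 candidates remain for Budget, so all are in.
(ii): Tariq ∉ Design.
(vi): Vikram ∈ Design.
(iv) (exactly one): Xiulan ∉ Design.
Suppose Wen ∉ Design: no assignment then satisfies all the clues, so Wen ∈ Design.

Design = {Vikram, Wen}; Budget = {Tariq, Vikram, Wen, Xiulan}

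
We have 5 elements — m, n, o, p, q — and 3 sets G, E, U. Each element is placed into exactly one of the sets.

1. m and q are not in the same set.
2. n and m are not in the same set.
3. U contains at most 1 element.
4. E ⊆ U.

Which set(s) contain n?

n: G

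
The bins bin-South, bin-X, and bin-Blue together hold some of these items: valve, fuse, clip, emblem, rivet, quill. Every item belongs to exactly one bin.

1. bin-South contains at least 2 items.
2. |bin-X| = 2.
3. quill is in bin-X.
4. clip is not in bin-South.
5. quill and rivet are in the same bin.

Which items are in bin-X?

From (3): quill ∈ bin-X.
From (4): clip ∉ bin-South.
(5): rivet matches quill: rivet ∉ bin-South.
(5): rivet matches quill: rivet ∈ bin-X.
(2): bin-X already has 2, so the rest are out.
Only one bin left: clip ∈ bin-Blue.

bin-X = {quill, rivet}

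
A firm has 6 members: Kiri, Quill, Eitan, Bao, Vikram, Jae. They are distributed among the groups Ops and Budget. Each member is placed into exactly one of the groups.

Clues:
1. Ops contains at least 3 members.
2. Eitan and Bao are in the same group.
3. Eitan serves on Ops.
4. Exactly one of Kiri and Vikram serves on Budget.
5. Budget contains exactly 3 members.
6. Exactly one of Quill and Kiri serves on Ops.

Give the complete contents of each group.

Ops = {Bao, Eitan, Kiri}; Budget = {Jae, Quill, Vikram}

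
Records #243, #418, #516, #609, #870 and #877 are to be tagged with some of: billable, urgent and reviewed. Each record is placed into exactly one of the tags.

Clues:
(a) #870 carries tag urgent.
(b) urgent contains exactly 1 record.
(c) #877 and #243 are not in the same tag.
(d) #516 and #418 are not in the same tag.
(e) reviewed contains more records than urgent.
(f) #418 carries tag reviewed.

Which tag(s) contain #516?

From (a): #870 ∈ urgent.
From (f): #418 ∈ reviewed.
(b): urgent already has 1, so the rest are out.
(d): #516 ∉ reviewed.
Only one tag left: #516 ∈ billable.

#516: billable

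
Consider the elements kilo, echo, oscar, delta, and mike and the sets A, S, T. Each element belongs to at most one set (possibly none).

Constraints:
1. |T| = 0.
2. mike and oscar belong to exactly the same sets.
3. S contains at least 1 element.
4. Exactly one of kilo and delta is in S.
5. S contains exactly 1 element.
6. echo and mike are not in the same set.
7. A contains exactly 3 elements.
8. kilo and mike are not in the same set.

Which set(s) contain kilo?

kilo: S

(1): T already has 0, so the rest are out.
Suppose kilo ∈ A: no assignment then satisfies all the clues, so kilo ∉ A.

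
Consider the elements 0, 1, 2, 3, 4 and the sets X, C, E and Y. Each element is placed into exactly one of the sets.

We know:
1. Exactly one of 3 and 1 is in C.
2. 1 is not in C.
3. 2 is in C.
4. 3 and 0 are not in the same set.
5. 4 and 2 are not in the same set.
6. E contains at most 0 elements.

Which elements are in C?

C = {2, 3}

From (2): 1 ∉ C.
From (3): 2 ∈ C.
(1) (exactly one): 3 ∈ C.
(4): 0 ∉ C.
(5): 4 ∉ C.
(6): E already has 0, so the rest are out.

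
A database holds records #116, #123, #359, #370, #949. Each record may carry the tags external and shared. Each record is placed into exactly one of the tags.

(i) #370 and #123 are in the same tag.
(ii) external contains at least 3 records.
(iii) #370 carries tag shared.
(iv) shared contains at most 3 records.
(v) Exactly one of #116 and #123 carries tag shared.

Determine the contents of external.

From (iii): #370 ∈ shared.
(i): #123 matches #370: #123 ∉ external.
(i): #123 matches #370: #123 ∈ shared.
(ii): only 3 candidates remain for external, so all are in.

external = {#116, #359, #949}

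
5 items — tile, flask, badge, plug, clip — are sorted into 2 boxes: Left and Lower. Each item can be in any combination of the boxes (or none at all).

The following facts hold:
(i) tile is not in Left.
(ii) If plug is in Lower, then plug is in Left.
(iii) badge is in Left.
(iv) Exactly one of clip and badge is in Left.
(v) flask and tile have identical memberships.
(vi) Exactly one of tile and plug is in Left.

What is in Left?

Left = {badge, plug}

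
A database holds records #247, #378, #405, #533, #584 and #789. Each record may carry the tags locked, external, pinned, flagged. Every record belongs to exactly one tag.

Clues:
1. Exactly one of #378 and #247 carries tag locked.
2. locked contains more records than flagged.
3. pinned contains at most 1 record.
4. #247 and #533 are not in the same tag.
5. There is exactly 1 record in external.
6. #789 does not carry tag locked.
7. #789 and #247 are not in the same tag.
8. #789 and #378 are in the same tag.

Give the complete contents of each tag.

From (6): #789 ∉ locked.
(8): #378 matches #789: #378 ∉ locked.
(1) (exactly one): #247 ∈ locked.
(4): #533 ∉ locked.
Suppose #378 ∈ external: no assignment then satisfies all the clues, so #378 ∉ external.

locked = {#247, #405, #584}; external = {#533}; pinned = {}; flagged = {#378, #789}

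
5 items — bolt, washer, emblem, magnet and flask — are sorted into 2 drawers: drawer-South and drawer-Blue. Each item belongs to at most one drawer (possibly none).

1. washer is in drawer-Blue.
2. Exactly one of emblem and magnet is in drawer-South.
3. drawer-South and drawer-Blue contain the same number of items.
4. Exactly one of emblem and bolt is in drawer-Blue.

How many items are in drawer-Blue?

2

From (1): washer ∈ drawer-Blue.
Suppose magnet ∈ drawer-Blue: no assignment then satisfies all the clues, so magnet ∉ drawer-Blue.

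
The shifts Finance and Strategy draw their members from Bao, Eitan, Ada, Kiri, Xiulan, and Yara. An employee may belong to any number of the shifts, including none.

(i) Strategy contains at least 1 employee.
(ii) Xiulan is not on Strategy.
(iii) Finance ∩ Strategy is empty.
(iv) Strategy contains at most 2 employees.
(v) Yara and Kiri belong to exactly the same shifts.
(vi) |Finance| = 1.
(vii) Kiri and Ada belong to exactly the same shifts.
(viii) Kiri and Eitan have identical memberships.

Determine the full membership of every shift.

From (ii): Xiulan ∉ Strategy.
Suppose Bao ∈ Finance: no assignment then satisfies all the clues, so Bao ∉ Finance.

Finance = {Xiulan}; Strategy = {Bao}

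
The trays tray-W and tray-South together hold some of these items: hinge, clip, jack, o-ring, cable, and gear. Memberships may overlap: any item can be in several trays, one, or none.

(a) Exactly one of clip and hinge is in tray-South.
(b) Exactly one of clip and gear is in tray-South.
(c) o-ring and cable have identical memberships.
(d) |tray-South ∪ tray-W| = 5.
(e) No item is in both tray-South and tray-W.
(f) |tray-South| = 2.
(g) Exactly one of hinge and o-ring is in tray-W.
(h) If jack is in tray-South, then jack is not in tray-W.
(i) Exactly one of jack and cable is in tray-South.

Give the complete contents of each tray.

tray-W = {cable, gear, o-ring}; tray-South = {clip, jack}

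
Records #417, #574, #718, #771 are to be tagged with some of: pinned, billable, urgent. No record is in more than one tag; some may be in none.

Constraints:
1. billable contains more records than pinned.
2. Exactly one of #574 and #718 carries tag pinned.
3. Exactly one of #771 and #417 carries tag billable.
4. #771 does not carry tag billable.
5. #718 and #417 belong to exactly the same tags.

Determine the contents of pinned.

pinned = {#574}

From (4): #771 ∉ billable.
(3) (exactly one): #417 ∈ billable.
(5): #718 matches #417: #718 ∉ pinned.
(5): #718 matches #417: #718 ∈ billable.
(2) (exactly one): #574 ∈ pinned.
Suppose #771 ∈ pinned: no assignment then satisfies all the clues, so #771 ∉ pinned.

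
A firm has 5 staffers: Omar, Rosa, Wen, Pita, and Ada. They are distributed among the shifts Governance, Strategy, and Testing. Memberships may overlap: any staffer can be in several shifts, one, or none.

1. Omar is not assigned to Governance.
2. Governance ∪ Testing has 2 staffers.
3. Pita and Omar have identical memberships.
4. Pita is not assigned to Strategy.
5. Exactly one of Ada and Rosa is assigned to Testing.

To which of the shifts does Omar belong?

From (1): Omar ∉ Governance.
From (4): Pita ∉ Strategy.
(3): Pita matches Omar: Pita ∉ Governance.
(3): Omar matches Pita: Omar ∉ Strategy.
Suppose Omar ∈ Testing: no assignment then satisfies all the clues, so Omar ∉ Testing.

Omar: none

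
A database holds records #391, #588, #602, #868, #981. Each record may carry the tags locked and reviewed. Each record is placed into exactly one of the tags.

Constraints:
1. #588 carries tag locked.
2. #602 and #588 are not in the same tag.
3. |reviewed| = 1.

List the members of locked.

locked = {#391, #588, #868, #981}

From (1): #588 ∈ locked.
(2): #602 ∉ locked.
Only one tag left: #602 ∈ reviewed.
(3): reviewed already has 1, so the rest are out.
Only one tag left: #391 ∈ locked.
Only one tag left: #868 ∈ locked.
Only one tag left: #981 ∈ locked.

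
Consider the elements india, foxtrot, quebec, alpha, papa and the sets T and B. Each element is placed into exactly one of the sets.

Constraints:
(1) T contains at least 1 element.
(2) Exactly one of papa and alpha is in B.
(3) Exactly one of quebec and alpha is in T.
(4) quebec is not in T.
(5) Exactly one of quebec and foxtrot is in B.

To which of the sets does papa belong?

From (4): quebec ∉ T.
(3) (exactly one): alpha ∈ T.
Only one set left: quebec ∈ B.
(2) (exactly one): papa ∈ B.
(5) (exactly one): foxtrot ∉ B.
Only one set left: foxtrot ∈ T.

papa: B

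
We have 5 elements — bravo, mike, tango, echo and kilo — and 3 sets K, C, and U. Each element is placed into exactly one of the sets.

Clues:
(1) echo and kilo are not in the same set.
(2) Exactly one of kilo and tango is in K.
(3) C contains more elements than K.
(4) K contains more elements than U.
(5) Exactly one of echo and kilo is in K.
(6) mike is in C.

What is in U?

U = {}

From (6): mike ∈ C.
Suppose bravo ∈ U: no assignment then satisfies all the clues, so bravo ∉ U.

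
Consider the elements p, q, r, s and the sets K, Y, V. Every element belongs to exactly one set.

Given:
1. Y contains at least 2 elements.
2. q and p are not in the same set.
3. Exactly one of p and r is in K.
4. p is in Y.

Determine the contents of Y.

From (4): p ∈ Y.
(2): q ∉ Y.
(3) (exactly one): r ∈ K.
(1): only 2 candidates remain for Y, so all are in.

Y = {p, s}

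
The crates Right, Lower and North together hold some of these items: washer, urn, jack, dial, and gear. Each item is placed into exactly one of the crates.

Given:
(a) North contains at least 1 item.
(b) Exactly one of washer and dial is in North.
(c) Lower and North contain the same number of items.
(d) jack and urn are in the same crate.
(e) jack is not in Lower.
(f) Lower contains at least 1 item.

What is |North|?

1

From (e): jack ∉ Lower.
(d): urn matches jack: urn ∉ Lower.
Suppose urn ∉ Right: no assignment then satisfies all the clues, so urn ∈ Right.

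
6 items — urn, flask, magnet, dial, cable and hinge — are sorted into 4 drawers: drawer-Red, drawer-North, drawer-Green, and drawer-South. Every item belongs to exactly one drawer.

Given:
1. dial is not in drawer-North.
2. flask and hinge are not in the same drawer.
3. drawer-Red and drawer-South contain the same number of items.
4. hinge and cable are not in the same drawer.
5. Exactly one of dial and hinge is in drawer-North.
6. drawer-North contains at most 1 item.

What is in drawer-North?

drawer-North = {hinge}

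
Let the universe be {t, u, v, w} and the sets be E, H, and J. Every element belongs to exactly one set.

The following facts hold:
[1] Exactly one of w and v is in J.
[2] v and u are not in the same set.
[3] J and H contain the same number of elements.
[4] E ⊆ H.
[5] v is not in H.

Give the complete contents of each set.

E = {}; H = {u, w}; J = {t, v}

From (5): v ∉ H.
(4) contrapositive: v ∉ E.
Only one set left: v ∈ J.
(1) (exactly one): w ∉ J.
(2): u ∉ J.
Suppose t ∈ E: no assignment then satisfies all the clues, so t ∉ E.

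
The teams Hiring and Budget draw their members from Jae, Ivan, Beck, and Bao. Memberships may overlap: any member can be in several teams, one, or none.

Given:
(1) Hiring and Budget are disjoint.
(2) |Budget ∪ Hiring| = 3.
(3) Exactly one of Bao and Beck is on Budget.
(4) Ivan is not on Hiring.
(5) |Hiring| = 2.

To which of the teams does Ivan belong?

From (4): Ivan ∉ Hiring.
Suppose Ivan ∈ Budget: no assignment then satisfies all the clues, so Ivan ∉ Budget.

Ivan: none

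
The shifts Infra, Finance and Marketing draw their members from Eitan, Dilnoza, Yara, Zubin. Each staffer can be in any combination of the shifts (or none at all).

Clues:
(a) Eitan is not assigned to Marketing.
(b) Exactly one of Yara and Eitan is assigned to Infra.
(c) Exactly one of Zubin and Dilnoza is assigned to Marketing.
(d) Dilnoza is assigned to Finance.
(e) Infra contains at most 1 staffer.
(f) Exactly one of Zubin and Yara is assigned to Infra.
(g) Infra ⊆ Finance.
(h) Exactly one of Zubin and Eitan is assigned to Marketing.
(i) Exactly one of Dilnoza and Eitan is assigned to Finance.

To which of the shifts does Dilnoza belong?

Dilnoza: Finance

From (a): Eitan ∉ Marketing.
From (d): Dilnoza ∈ Finance.
(h) (exactly one): Zubin ∈ Marketing.
(i) (exactly one): Eitan ∉ Finance.
(c) (exactly one): Dilnoza ∉ Marketing.
(g) contrapositive: Eitan ∉ Infra.
(b) (exactly one): Yara ∈ Infra.
(e): Infra already has 1, so the rest are out.
(g) with Yara ∈ Infra: Yara ∈ Finance.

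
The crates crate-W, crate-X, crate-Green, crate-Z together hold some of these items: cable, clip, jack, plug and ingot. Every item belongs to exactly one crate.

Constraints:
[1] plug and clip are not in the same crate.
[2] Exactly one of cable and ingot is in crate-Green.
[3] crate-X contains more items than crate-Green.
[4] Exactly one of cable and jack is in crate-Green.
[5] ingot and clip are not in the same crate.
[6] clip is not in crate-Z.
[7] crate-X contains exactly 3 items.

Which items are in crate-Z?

crate-Z = {}

From (6): clip ∉ crate-Z.
Suppose cable ∈ crate-Z: no assignment then satisfies all the clues, so cable ∉ crate-Z.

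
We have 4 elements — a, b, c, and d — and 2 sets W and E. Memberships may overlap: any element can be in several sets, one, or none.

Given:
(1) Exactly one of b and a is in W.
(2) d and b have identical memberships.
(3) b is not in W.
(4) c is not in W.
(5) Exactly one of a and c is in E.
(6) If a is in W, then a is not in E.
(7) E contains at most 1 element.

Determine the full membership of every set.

From (3): b ∉ W.
From (4): c ∉ W.
(1) (exactly one): a ∈ W.
(2): d matches b: d ∉ W.
(6): a ∉ E.
(5) (exactly one): c ∈ E.
(7): E already has 1, so the rest are out.

W = {a}; E = {c}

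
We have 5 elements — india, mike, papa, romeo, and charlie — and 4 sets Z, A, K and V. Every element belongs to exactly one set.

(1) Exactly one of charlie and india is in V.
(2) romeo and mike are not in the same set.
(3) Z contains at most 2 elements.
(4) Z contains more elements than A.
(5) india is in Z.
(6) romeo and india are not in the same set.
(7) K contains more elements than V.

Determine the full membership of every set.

Z = {india, mike}; A = {}; K = {papa, romeo}; V = {charlie}

From (5): india ∈ Z.
(1) (exactly one): charlie ∈ V.
(6): romeo ∉ Z.
Suppose mike ∉ Z: no assignment then satisfies all the clues, so mike ∈ Z.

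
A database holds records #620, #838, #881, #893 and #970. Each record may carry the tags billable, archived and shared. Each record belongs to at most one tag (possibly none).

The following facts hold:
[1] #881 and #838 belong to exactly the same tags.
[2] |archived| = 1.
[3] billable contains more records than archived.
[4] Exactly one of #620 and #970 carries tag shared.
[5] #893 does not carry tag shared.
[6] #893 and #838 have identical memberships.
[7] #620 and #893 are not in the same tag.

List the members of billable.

billable = {#838, #881, #893}

From (5): #893 ∉ shared.
(6): #838 matches #893: #838 ∉ shared.
(1): #881 matches #838: #881 ∉ shared.
Suppose #620 ∈ billable: no assignment then satisfies all the clues, so #620 ∉ billable.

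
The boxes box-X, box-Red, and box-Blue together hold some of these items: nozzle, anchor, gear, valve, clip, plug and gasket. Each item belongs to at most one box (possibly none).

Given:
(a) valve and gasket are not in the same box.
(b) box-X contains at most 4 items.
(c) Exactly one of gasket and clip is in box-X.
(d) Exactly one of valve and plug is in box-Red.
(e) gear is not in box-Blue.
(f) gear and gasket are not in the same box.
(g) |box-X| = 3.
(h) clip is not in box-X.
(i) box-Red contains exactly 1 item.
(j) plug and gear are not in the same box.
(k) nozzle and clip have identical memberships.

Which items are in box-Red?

box-Red = {valve}

From (e): gear ∉ box-Blue.
From (h): clip ∉ box-X.
(c) (exactly one): gasket ∈ box-X.
(f): gear ∉ box-X.
(k): nozzle matches clip: nozzle ∉ box-X.
(a): valve ∉ box-X.
(g): only 3 candidates remain for box-X, so all are in.
(d) (exactly one): valve ∈ box-Red.
(i): box-Red already has 1, so the rest are out.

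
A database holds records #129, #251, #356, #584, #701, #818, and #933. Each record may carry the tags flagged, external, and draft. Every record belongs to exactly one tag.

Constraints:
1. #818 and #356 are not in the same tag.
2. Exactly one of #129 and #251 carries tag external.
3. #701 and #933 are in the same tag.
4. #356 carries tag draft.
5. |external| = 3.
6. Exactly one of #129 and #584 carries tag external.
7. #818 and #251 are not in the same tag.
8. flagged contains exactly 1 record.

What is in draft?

From (4): #356 ∈ draft.
(1): #818 ∉ draft.
Suppose #129 ∈ draft: no assignment then satisfies all the clues, so #129 ∉ draft.

draft = {#251, #356, #584}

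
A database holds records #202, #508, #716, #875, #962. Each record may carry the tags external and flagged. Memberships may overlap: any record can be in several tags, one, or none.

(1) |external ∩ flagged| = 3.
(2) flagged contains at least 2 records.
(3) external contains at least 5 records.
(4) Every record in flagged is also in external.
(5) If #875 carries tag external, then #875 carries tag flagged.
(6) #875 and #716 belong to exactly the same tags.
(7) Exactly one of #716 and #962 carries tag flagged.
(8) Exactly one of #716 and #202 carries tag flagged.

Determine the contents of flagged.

flagged = {#508, #716, #875}

(3): only 5 candidates remain for external, so all are in.
(5): #875 ∈ flagged.
(6): #716 matches #875: #716 ∈ flagged.
(7) (exactly one): #962 ∉ flagged.
(8) (exactly one): #202 ∉ flagged.
Suppose #508 ∉ flagged: no assignment then satisfies all the clues, so #508 ∈ flagged.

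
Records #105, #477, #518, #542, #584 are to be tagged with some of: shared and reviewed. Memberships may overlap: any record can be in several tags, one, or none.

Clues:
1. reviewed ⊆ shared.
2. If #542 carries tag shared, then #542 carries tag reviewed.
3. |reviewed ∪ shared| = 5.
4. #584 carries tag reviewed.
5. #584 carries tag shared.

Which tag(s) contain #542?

#542: reviewed, shared

From (4): #584 ∈ reviewed.
From (5): #584 ∈ shared.
Suppose #542 ∉ shared: no assignment then satisfies all the clues, so #542 ∈ shared.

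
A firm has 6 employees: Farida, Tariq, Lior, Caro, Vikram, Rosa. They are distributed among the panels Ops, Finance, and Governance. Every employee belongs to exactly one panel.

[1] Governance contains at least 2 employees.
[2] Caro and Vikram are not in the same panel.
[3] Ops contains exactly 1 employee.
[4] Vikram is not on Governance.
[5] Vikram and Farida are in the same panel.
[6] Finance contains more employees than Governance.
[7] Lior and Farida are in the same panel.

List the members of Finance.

Finance = {Farida, Lior, Vikram}

From (4): Vikram ∉ Governance.
(5): Farida matches Vikram: Farida ∉ Governance.
(7): Lior matches Farida: Lior ∉ Governance.
Suppose Farida ∉ Finance: no assignment then satisfies all the clues, so Farida ∈ Finance.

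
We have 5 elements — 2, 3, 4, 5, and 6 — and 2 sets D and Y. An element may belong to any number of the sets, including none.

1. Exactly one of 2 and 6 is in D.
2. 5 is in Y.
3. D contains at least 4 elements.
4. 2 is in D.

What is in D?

From (2): 5 ∈ Y.
From (4): 2 ∈ D.
(1) (exactly one): 6 ∉ D.
(3): only 4 candidates remain for D, so all are in.

D = {2, 3, 4, 5}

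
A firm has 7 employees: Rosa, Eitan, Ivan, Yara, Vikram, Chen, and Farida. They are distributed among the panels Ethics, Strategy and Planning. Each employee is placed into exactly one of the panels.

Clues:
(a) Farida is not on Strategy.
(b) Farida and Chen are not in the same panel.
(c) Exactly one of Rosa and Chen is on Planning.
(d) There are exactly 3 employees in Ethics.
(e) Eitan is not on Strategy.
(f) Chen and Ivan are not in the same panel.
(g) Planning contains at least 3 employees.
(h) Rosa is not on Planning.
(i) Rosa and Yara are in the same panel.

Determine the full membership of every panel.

Ethics = {Farida, Rosa, Yara}; Strategy = {Ivan}; Planning = {Chen, Eitan, Vikram}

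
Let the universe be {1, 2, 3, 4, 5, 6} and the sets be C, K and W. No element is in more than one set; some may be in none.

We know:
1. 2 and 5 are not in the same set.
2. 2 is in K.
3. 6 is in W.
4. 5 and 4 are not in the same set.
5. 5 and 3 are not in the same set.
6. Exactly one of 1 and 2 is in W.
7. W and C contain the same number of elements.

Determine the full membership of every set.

C = {3, 4}; K = {2}; W = {1, 6}

From (2): 2 ∈ K.
From (3): 6 ∈ W.
(1): 5 ∉ K.
(6) (exactly one): 1 ∈ W.
Suppose 3 ∉ C: no assignment then satisfies all the clues, so 3 ∈ C.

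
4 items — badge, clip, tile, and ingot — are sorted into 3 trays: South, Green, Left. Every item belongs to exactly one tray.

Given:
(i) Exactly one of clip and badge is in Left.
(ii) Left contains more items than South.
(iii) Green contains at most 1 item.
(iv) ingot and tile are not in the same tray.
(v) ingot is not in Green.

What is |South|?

1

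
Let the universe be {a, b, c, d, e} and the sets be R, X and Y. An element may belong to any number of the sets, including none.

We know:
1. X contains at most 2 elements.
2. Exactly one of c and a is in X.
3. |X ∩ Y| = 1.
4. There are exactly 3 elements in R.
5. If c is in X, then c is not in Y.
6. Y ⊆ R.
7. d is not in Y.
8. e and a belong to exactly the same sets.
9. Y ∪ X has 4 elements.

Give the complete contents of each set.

R = {a, b, e}; X = {b, c}; Y = {a, b, e}

From (7): d ∉ Y.
Suppose a ∉ R: no assignment then satisfies all the clues, so a ∈ R.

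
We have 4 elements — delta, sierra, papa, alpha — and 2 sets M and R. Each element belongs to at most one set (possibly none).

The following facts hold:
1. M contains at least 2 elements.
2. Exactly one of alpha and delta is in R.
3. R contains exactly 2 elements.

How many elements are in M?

2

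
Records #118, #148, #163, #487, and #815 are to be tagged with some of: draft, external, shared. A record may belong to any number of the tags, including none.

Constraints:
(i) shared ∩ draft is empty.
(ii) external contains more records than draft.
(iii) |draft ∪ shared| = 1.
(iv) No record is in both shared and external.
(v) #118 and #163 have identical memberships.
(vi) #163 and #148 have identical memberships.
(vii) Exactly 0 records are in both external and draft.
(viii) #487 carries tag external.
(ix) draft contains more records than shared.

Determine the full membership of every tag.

draft = {#815}; external = {#118, #148, #163, #487}; shared = {}

From (viii): #487 ∈ external.
(iv) (disjoint): #487 ∉ shared.
Suppose #118 ∈ draft: no assignment then satisfies all the clues, so #118 ∉ draft.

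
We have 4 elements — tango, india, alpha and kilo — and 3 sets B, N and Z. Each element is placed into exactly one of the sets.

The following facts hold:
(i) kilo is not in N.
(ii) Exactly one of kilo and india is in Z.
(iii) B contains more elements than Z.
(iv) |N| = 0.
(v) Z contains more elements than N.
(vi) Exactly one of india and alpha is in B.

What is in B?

B = {alpha, kilo, tango}

From (i): kilo ∉ N.
(iv): N already has 0, so the rest are out.
Suppose tango ∉ B: no assignment then satisfies all the clues, so tango ∈ B.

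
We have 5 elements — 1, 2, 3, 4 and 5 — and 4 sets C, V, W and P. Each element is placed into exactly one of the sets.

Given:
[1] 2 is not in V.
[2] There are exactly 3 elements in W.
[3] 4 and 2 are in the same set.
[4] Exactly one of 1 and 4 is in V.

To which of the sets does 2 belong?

2: W

From (1): 2 ∉ V.
(3): 4 matches 2: 4 ∉ V.
(4) (exactly one): 1 ∈ V.
Suppose 2 ∈ C: no assignment then satisfies all the clues, so 2 ∉ C.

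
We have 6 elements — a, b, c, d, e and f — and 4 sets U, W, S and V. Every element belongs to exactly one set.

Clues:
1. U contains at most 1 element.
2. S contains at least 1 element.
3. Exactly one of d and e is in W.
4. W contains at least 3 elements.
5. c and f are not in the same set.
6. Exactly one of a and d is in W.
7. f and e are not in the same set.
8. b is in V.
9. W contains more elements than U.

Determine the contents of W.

W = {a, c, e}

From (8): b ∈ V.
Suppose a ∉ W: no assignment then satisfies all the clues, so a ∈ W.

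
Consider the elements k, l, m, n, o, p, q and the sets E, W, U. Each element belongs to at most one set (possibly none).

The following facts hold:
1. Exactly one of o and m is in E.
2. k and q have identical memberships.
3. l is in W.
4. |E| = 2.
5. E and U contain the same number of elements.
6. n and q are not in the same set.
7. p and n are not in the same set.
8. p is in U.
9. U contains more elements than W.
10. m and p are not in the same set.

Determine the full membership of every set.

E = {m, n}; W = {l}; U = {o, p}

From (3): l ∈ W.
From (8): p ∈ U.
(7): n ∉ U.
(10): m ∉ U.
Suppose k ∈ E: no assignment then satisfies all the clues, so k ∉ E.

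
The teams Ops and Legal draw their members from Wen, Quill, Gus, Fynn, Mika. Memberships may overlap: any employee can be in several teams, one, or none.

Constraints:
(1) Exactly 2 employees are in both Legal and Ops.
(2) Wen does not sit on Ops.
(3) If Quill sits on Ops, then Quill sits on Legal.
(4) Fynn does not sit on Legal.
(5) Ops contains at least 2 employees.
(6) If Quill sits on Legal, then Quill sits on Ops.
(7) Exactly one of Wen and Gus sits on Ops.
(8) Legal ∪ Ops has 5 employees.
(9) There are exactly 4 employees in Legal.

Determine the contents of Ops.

Ops = {Fynn, Gus, Quill}

From (2): Wen ∉ Ops.
From (4): Fynn ∉ Legal.
(7) (exactly one): Gus ∈ Ops.
(9): only 4 candidates remain for Legal, so all are in.
(6): Quill ∈ Ops.
Suppose Fynn ∉ Ops: no assignment then satisfies all the clues, so Fynn ∈ Ops.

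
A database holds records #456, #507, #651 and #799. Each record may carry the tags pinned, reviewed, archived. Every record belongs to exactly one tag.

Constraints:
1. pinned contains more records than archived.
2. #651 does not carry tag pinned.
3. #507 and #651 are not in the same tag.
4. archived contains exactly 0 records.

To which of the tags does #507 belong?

From (2): #651 ∉ pinned.
(4): archived already has 0, so the rest are out.
Only one tag left: #651 ∈ reviewed.
(3): #507 ∉ reviewed.
Only one tag left: #507 ∈ pinned.

#507: pinned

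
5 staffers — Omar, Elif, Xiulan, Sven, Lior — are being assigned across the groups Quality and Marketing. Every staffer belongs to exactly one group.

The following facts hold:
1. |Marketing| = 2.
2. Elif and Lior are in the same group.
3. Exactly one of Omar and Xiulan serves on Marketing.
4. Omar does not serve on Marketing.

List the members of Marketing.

Marketing = {Sven, Xiulan}

From (4): Omar ∉ Marketing.
(3) (exactly one): Xiulan ∈ Marketing.
Only one group left: Omar ∈ Quality.
Suppose Elif ∈ Marketing: no assignment then satisfies all the clues, so Elif ∉ Marketing.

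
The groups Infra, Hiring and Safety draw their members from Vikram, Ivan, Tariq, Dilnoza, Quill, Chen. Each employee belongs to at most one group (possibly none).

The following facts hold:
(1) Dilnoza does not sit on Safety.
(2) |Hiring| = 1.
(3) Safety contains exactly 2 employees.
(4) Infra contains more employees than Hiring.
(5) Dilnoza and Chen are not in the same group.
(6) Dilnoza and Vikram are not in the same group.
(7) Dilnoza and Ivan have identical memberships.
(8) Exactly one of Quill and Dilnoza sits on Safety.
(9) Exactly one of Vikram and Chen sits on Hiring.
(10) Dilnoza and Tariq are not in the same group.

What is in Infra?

Infra = {Dilnoza, Ivan}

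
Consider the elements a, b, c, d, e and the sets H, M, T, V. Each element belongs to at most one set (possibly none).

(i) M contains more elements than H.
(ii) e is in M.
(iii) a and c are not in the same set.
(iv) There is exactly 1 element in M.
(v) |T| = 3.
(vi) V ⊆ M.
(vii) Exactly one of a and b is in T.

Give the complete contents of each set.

H = {}; M = {e}; T = {b, c, d}; V = {}

From (ii): e ∈ M.
(iv): M already has 1, so the rest are out.
(vi) contrapositive: a ∉ V.
(vi) contrapositive: b ∉ V.
(vi) contrapositive: c ∉ V.
(vi) contrapositive: d ∉ V.
Suppose a ∈ H: no assignment then satisfies all the clues, so a ∉ H.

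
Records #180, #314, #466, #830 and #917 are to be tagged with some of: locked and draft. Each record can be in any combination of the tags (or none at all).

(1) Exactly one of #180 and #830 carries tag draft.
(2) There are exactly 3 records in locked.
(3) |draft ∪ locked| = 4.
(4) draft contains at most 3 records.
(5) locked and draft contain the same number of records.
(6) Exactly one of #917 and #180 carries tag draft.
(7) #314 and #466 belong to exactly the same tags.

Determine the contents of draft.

draft = {#180, #314, #466}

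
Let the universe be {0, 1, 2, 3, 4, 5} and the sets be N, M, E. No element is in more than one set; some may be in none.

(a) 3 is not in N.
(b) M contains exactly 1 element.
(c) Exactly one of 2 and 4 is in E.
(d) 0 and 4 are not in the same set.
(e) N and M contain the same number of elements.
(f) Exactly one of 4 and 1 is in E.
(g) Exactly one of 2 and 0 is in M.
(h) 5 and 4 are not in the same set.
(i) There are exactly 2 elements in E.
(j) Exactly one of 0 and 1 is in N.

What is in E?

E = {3, 4}

From (a): 3 ∉ N.
Suppose 0 ∈ E: no assignment then satisfies all the clues, so 0 ∉ E.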